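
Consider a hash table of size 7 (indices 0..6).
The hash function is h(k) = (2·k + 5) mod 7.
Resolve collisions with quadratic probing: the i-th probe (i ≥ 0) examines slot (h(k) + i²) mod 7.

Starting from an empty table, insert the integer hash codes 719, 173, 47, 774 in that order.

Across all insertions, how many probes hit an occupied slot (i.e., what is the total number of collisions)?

Insert 719: h=1, slot 1 empty => index 1.
Insert 173: h=1, slot 1 occupied => index 2.
Insert 47: h=1, slots 1,2 occupied => index 5.
Insert 774: h=6, slot 6 empty => index 6.
Table: [-, 719, 173, -, -, 47, 774]

3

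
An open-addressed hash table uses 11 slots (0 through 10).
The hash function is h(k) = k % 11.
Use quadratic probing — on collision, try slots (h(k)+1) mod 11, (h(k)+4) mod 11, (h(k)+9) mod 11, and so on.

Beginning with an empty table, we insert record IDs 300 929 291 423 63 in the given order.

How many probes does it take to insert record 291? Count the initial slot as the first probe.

2

Insert 300: h=3, slot 3 empty → index 3.
Insert 929: h=5, slot 5 empty → index 5.
Insert 291: h=5, slot 5 occupied → index 6.
Insert 423: h=5, slots 5,6 occupied → index 9.
Insert 63: h=8, slot 8 empty → index 8.
Table: [_, _, _, 300, _, 929, 291, _, 63, 423, _]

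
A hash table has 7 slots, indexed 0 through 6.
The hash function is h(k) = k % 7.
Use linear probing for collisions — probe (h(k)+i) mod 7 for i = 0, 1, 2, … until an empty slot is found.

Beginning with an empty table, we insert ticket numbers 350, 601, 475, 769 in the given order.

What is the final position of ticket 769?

350: h=0 => slot 0
601: h=6 => slot 6
475: h=6, probe 6,0,1 => slot 1
769: h=6, probe 6,0,1,2 => slot 2
Table: [350, 475, 769, —, —, —, 601]

2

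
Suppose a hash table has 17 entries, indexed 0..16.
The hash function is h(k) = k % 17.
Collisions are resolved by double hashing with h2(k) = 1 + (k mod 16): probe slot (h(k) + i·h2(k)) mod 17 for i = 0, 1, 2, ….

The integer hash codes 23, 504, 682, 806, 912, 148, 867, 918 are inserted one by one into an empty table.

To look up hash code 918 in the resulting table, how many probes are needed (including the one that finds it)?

3

23: h=6 => slot 6
504: h=11 => slot 11
682: h=2 => slot 2
806: h=7 => slot 7
912: h=11, h2=1, probe 11,12 => slot 12
148: h=12, h2=5, probe 12,0 => slot 0
867: h=0, h2=4, probe 0,4 => slot 4
918: h=0, h2=7, probe 0,7,14 => slot 14
Table: [148, ., 682, ., 867, ., 23, 806, ., ., ., 504, 912, ., 918, ., .]
Lookup 918: h=0, h2=7, probe 0,7,14 → found at 14.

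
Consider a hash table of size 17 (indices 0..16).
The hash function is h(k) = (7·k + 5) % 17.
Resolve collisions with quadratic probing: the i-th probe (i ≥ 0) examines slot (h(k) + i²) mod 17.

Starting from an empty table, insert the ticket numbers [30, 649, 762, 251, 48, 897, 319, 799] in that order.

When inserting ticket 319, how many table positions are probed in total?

30 hashes to 11; slot 11 is free → place at 11.
649 hashes to 9; slot 9 is free → place at 9.
762 hashes to 1; slot 1 is free → place at 1.
251 hashes to 11; 11 taken → place at 12.
48 hashes to 1; 1 taken → place at 2.
897 hashes to 11; 11,12 taken → place at 15.
319 hashes to 11; 11,12,15 taken → place at 3.
799 hashes to 5; slot 5 is free → place at 5.
Table: [-, 762, 48, 319, -, 799, -, -, -, 649, -, 30, 251, -, -, 897, -]

4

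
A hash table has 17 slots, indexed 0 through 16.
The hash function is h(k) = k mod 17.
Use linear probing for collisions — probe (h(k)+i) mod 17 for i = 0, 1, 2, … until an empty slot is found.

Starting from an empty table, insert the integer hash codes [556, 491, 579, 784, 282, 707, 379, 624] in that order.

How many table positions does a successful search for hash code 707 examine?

Insert 556: h=12, slot 12 empty => index 12.
Insert 491: h=15, slot 15 empty => index 15.
Insert 579: h=1, slot 1 empty => index 1.
Insert 784: h=2, slot 2 empty => index 2.
Insert 282: h=10, slot 10 empty => index 10.
Insert 707: h=10, slot 10 occupied => index 11.
Insert 379: h=5, slot 5 empty => index 5.
Insert 624: h=12, slot 12 occupied => index 13.
Table: [∅, 579, 784, ∅, ∅, 379, ∅, ∅, ∅, ∅, 282, 707, 556, 624, ∅, 491, ∅]
Lookup 707: h=10, probe 10,11 → found at 11.

2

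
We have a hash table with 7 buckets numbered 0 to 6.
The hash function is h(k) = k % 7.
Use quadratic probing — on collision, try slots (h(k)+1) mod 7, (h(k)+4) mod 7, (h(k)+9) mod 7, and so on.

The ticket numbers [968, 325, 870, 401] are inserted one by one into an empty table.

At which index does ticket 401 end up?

Insert 968: h=2, slot 2 empty → index 2.
Insert 325: h=3, slot 3 empty → index 3.
Insert 870: h=2, slots 2,3 occupied → index 6.
Insert 401: h=2, slots 2,3,6 occupied → index 4.
Table: [—, —, 968, 325, 401, —, 870]

4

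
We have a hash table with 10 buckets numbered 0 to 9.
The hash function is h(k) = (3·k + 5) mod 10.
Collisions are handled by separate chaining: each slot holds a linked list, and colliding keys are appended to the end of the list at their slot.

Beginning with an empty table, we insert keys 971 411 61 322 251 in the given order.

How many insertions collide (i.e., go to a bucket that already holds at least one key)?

3

971 -> bucket 8
411 -> bucket 8 (collision)
61 -> bucket 8 (collision)
322 -> bucket 1
251 -> bucket 8 (collision)
Final buckets:
0: _
1: 322
2: _
3: _
4: _
5: _
6: _
7: _
8: 971 -> 411 -> 61 -> 251
9: _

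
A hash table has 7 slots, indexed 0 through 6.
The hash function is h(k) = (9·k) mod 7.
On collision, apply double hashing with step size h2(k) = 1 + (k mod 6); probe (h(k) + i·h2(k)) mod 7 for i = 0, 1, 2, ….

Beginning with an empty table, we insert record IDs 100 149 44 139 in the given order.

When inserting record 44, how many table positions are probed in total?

2

100: h=4 → slot 4
149: h=4, h2=6, probe 4,3 → slot 3
44: h=4, h2=3, probe 4,0 → slot 0
139: h=5 → slot 5
Table: [44, -, -, 149, 100, 139, -]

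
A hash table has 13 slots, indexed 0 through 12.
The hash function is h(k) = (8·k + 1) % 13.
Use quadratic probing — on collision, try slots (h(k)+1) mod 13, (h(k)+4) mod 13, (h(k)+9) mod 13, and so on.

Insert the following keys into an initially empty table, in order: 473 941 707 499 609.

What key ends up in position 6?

707

473: h=2 => slot 2
941: h=2, probe 2,3 => slot 3
707: h=2, probe 2,3,6 => slot 6
499: h=2, probe 2,3,6,11 => slot 11
609: h=11, probe 11,12 => slot 12
Table: [∅, ∅, 473, 941, ∅, ∅, 707, ∅, ∅, ∅, ∅, 499, 609]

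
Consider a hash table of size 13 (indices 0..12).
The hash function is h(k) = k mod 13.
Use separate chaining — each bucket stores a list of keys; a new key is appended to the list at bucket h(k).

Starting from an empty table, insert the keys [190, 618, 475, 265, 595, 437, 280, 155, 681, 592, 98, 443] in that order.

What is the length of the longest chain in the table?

5

190 → bucket 8
618 → bucket 7
475 → bucket 7 (collision)
265 → bucket 5
595 → bucket 10
437 → bucket 8 (collision)
280 → bucket 7 (collision)
155 → bucket 12
681 → bucket 5 (collision)
592 → bucket 7 (collision)
98 → bucket 7 (collision)
443 → bucket 1
Final buckets:
0: _
1: 443
2: _
3: _
4: _
5: 265 -> 681
6: _
7: 618 -> 475 -> 280 -> 592 -> 98
8: 190 -> 437
9: _
10: 595
11: _
12: 155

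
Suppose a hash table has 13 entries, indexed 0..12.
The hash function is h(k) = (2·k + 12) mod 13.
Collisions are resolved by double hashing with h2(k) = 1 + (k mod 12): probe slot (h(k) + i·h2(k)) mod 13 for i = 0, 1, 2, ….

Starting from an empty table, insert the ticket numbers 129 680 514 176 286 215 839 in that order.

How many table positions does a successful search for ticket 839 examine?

6

Insert 129: h=10, slot 10 empty -> index 10.
Insert 680: h=7, slot 7 empty -> index 7.
Insert 514: h=0, slot 0 empty -> index 0.
Insert 176: h=0, h2=9, slot 0 occupied -> index 9.
Insert 286: h=12, slot 12 empty -> index 12.
Insert 215: h=0, h2=12, slots 0,12 occupied -> index 11.
Insert 839: h=0, h2=12, slots 0,12,11,10,9 occupied -> index 8.
Table: [514, ., ., ., ., ., ., 680, 839, 176, 129, 215, 286]
Lookup 839: h=0, h2=12, probe 0,12,11,10,9,8 → found at 8.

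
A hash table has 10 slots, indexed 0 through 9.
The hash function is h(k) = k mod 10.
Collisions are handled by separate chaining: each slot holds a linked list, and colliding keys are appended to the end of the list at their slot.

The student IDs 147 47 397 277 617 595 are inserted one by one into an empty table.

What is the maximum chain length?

147 → bucket 7
47 → bucket 7 (collision)
397 → bucket 7 (collision)
277 → bucket 7 (collision)
617 → bucket 7 (collision)
595 → bucket 5
Final buckets:
0: —
1: —
2: —
3: —
4: —
5: 595
6: —
7: 147 -> 47 -> 397 -> 277 -> 617
8: —
9: —

5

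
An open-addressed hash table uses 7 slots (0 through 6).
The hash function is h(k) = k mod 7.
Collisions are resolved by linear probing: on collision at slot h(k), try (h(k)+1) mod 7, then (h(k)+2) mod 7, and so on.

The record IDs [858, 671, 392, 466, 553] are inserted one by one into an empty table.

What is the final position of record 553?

Insert 858: h=4, slot 4 empty => index 4.
Insert 671: h=6, slot 6 empty => index 6.
Insert 392: h=0, slot 0 empty => index 0.
Insert 466: h=4, slot 4 occupied => index 5.
Insert 553: h=0, slot 0 occupied => index 1.
Table: [392, 553, ∅, ∅, 858, 466, 671]

1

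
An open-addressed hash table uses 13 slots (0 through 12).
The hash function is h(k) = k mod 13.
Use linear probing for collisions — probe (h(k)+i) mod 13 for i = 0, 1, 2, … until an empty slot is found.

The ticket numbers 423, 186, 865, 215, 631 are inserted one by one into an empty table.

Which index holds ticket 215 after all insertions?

423 hashes to 7; slot 7 is free → place at 7.
186 hashes to 4; slot 4 is free → place at 4.
865 hashes to 7; 7 taken → place at 8.
215 hashes to 7; 7,8 taken → place at 9.
631 hashes to 7; 7,8,9 taken → place at 10.
Table: [_, _, _, _, 186, _, _, 423, 865, 215, 631, _, _]

9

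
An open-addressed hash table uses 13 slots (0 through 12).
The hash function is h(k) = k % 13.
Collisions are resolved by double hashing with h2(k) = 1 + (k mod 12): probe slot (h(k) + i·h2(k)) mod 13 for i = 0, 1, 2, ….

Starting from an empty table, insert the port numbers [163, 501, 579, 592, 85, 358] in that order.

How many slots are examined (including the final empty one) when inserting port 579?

2

163: h=7 => slot 7
501: h=7, h2=10, probe 7,4 => slot 4
579: h=7, h2=4, probe 7,11 => slot 11
592: h=7, h2=5, probe 7,12 => slot 12
85: h=7, h2=2, probe 7,9 => slot 9
358: h=7, h2=11, probe 7,5 => slot 5
Table: [∅, ∅, ∅, ∅, 501, 358, ∅, 163, ∅, 85, ∅, 579, 592]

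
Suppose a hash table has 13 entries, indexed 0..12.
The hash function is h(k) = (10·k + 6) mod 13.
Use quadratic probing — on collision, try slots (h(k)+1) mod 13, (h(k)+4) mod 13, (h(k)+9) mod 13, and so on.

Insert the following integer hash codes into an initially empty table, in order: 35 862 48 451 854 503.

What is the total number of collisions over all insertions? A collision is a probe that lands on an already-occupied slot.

Insert 35: h=5, slot 5 empty -> index 5.
Insert 862: h=7, slot 7 empty -> index 7.
Insert 48: h=5, slot 5 occupied -> index 6.
Insert 451: h=5, slots 5,6 occupied -> index 9.
Insert 854: h=5, slots 5,6,9 occupied -> index 1.
Insert 503: h=5, slots 5,6,9,1 occupied -> index 8.
Table: [∅, 854, ∅, ∅, ∅, 35, 48, 862, 503, 451, ∅, ∅, ∅]

10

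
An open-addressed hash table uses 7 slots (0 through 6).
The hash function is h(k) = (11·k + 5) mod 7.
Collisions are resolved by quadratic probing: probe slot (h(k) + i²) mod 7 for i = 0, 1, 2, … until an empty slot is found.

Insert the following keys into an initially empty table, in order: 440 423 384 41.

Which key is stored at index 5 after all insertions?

440: h=1 => slot 1
423: h=3 => slot 3
384: h=1, probe 1,2 => slot 2
41: h=1, probe 1,2,5 => slot 5
Table: [-, 440, 384, 423, -, 41, -]

41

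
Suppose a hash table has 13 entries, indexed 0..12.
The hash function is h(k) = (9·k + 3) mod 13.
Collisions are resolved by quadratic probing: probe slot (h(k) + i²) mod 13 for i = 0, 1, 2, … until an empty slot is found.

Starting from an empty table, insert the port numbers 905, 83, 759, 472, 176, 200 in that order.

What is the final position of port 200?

5

905 hashes to 10; slot 10 is free -> place at 10.
83 hashes to 9; slot 9 is free -> place at 9.
759 hashes to 9; 9,10 taken -> place at 0.
472 hashes to 0; 0 taken -> place at 1.
176 hashes to 1; 1 taken -> place at 2.
200 hashes to 9; 9,10,0 taken -> place at 5.
Table: [759, 472, 176, -, -, 200, -, -, -, 83, 905, -, -]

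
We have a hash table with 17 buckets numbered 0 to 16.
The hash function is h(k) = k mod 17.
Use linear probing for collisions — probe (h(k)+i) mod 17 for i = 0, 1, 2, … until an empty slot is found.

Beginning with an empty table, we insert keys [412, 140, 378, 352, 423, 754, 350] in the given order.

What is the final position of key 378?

412 hashes to 4; slot 4 is free -> place at 4.
140 hashes to 4; 4 taken -> place at 5.
378 hashes to 4; 4,5 taken -> place at 6.
352 hashes to 12; slot 12 is free -> place at 12.
423 hashes to 15; slot 15 is free -> place at 15.
754 hashes to 6; 6 taken -> place at 7.
350 hashes to 10; slot 10 is free -> place at 10.
Table: [_, _, _, _, 412, 140, 378, 754, _, _, 350, _, 352, _, _, 423, _]

6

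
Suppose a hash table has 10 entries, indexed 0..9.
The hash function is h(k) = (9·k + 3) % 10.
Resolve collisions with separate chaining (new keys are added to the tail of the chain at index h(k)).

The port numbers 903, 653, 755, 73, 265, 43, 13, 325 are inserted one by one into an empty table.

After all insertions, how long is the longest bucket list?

903 -> bucket 0
653 -> bucket 0 (collision)
755 -> bucket 8
73 -> bucket 0 (collision)
265 -> bucket 8 (collision)
43 -> bucket 0 (collision)
13 -> bucket 0 (collision)
325 -> bucket 8 (collision)
Final buckets:
0: 903 -> 653 -> 73 -> 43 -> 13
1: .
2: .
3: .
4: .
5: .
6: .
7: .
8: 755 -> 265 -> 325
9: .

5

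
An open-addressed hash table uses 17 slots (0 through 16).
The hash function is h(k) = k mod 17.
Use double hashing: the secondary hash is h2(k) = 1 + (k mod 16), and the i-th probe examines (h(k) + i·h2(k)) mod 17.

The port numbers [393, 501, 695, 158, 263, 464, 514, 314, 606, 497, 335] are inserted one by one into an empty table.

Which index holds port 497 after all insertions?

10

Insert 393: h=2, slot 2 empty -> index 2.
Insert 501: h=8, slot 8 empty -> index 8.
Insert 695: h=15, slot 15 empty -> index 15.
Insert 158: h=5, slot 5 empty -> index 5.
Insert 263: h=8, h2=8, slot 8 occupied -> index 16.
Insert 464: h=5, h2=1, slot 5 occupied -> index 6.
Insert 514: h=4, slot 4 empty -> index 4.
Insert 314: h=8, h2=11, slots 8,2 occupied -> index 13.
Insert 606: h=11, slot 11 empty -> index 11.
Insert 497: h=4, h2=2, slots 4,6,8 occupied -> index 10.
Insert 335: h=12, slot 12 empty -> index 12.
Table: [., ., 393, ., 514, 158, 464, ., 501, ., 497, 606, 335, 314, ., 695, 263]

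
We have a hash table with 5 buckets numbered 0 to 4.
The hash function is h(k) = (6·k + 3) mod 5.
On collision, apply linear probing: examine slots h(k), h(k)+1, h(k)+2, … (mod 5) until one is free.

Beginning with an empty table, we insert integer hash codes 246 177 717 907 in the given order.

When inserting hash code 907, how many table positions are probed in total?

3

246: h=4 -> slot 4
177: h=0 -> slot 0
717: h=0, probe 0,1 -> slot 1
907: h=0, probe 0,1,2 -> slot 2
Table: [177, 717, 907, ., 246]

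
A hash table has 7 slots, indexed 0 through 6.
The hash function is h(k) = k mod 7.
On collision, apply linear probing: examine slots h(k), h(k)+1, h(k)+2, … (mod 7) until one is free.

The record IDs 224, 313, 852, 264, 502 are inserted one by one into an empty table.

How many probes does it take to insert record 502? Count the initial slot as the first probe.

224 hashes to 0; slot 0 is free → place at 0.
313 hashes to 5; slot 5 is free → place at 5.
852 hashes to 5; 5 taken → place at 6.
264 hashes to 5; 5,6,0 taken → place at 1.
502 hashes to 5; 5,6,0,1 taken → place at 2.
Table: [224, 264, 502, _, _, 313, 852]

5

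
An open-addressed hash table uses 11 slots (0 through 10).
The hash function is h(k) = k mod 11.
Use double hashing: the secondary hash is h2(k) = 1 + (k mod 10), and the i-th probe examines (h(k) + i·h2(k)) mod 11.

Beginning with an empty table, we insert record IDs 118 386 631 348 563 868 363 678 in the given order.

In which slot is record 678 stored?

118: h=8 => slot 8
386: h=1 => slot 1
631: h=4 => slot 4
348: h=7 => slot 7
563: h=2 => slot 2
868: h=10 => slot 10
363: h=0 => slot 0
678: h=7, h2=9, probe 7,5 => slot 5
Table: [363, 386, 563, -, 631, 678, -, 348, 118, -, 868]

5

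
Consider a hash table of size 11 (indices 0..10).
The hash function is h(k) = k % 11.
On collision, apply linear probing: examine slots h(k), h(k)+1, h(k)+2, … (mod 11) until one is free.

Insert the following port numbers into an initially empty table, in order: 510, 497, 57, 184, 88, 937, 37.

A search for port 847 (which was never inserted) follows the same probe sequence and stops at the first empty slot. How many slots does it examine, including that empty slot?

2

Insert 510: h=4, slot 4 empty → index 4.
Insert 497: h=2, slot 2 empty → index 2.
Insert 57: h=2, slot 2 occupied → index 3.
Insert 184: h=8, slot 8 empty → index 8.
Insert 88: h=0, slot 0 empty → index 0.
Insert 937: h=2, slots 2,3,4 occupied → index 5.
Insert 37: h=4, slots 4,5 occupied → index 6.
Table: [88, _, 497, 57, 510, 937, 37, _, 184, _, _]
Lookup 847: h=0, probe 0,1 → slot 1 empty, not found.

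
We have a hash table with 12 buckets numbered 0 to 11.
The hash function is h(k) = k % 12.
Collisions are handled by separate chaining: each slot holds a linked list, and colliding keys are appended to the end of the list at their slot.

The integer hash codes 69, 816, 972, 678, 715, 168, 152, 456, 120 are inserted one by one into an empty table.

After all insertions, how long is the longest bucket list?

5

69 -> bucket 9
816 -> bucket 0
972 -> bucket 0 (collision)
678 -> bucket 6
715 -> bucket 7
168 -> bucket 0 (collision)
152 -> bucket 8
456 -> bucket 0 (collision)
120 -> bucket 0 (collision)
Final buckets:
0: 816 -> 972 -> 168 -> 456 -> 120
1: —
2: —
3: —
4: —
5: —
6: 678
7: 715
8: 152
9: 69
10: —
11: —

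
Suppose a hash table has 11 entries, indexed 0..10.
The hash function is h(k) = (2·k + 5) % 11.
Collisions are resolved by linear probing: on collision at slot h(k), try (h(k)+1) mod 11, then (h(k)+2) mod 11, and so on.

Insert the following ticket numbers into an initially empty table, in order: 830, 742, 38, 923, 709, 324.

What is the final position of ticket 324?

830 hashes to 4; slot 4 is free => place at 4.
742 hashes to 4; 4 taken => place at 5.
38 hashes to 4; 4,5 taken => place at 6.
923 hashes to 3; slot 3 is free => place at 3.
709 hashes to 4; 4,5,6 taken => place at 7.
324 hashes to 4; 4,5,6,7 taken => place at 8.
Table: [-, -, -, 923, 830, 742, 38, 709, 324, -, -]

8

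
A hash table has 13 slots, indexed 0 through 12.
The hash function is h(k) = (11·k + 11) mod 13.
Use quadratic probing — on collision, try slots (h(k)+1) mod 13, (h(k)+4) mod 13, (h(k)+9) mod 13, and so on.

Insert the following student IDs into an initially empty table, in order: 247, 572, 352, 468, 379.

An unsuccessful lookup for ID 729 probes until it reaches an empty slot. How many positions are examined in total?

2

247: h=11 -> slot 11
572: h=11, probe 11,12 -> slot 12
352: h=9 -> slot 9
468: h=11, probe 11,12,2 -> slot 2
379: h=7 -> slot 7
Table: [-, -, 468, -, -, -, -, 379, -, 352, -, 247, 572]
Lookup 729: h=9, probe 9,10 → slot 10 empty, not found.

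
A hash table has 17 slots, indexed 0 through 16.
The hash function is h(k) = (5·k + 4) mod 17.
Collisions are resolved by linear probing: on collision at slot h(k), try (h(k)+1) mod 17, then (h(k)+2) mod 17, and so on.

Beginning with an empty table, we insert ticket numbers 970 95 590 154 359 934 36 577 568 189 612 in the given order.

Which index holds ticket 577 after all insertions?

0

970: h=9 → slot 9
95: h=3 → slot 3
590: h=13 → slot 13
154: h=9, probe 9,10 → slot 10
359: h=14 → slot 14
934: h=16 → slot 16
36: h=14, probe 14,15 → slot 15
577: h=16, probe 16,0 → slot 0
568: h=5 → slot 5
189: h=14, probe 14,15,16,0,1 → slot 1
612: h=4 → slot 4
Table: [577, 189, —, 95, 612, 568, —, —, —, 970, 154, —, —, 590, 359, 36, 934]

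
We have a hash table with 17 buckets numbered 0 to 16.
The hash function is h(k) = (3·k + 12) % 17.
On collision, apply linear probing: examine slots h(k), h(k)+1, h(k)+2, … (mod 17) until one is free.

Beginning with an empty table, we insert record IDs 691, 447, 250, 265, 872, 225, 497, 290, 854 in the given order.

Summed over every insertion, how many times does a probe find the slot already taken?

Insert 691: h=11, slot 11 empty → index 11.
Insert 447: h=10, slot 10 empty → index 10.
Insert 250: h=14, slot 14 empty → index 14.
Insert 265: h=8, slot 8 empty → index 8.
Insert 872: h=10, slots 10,11 occupied → index 12.
Insert 225: h=7, slot 7 empty → index 7.
Insert 497: h=7, slots 7,8 occupied → index 9.
Insert 290: h=15, slot 15 empty → index 15.
Insert 854: h=7, slots 7,8,9,10,11,12 occupied → index 13.
Table: [., ., ., ., ., ., ., 225, 265, 497, 447, 691, 872, 854, 250, 290, .]

10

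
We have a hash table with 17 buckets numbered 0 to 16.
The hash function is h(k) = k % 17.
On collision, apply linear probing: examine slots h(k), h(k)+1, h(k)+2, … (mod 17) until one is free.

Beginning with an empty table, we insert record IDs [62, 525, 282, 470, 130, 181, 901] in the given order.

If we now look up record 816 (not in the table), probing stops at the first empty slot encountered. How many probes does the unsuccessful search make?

2

62: h=11 -> slot 11
525: h=15 -> slot 15
282: h=10 -> slot 10
470: h=11, probe 11,12 -> slot 12
130: h=11, probe 11,12,13 -> slot 13
181: h=11, probe 11,12,13,14 -> slot 14
901: h=0 -> slot 0
Table: [901, —, —, —, —, —, —, —, —, —, 282, 62, 470, 130, 181, 525, —]
Lookup 816: h=0, probe 0,1 → slot 1 empty, not found.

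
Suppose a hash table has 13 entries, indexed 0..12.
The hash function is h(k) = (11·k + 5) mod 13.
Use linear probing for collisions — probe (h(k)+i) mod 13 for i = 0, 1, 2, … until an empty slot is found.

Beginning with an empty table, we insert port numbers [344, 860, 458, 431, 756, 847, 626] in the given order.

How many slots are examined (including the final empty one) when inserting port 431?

Insert 344: h=6, slot 6 empty => index 6.
Insert 860: h=1, slot 1 empty => index 1.
Insert 458: h=12, slot 12 empty => index 12.
Insert 431: h=1, slot 1 occupied => index 2.
Insert 756: h=1, slots 1,2 occupied => index 3.
Insert 847: h=1, slots 1,2,3 occupied => index 4.
Insert 626: h=1, slots 1,2,3,4 occupied => index 5.
Table: [∅, 860, 431, 756, 847, 626, 344, ∅, ∅, ∅, ∅, ∅, 458]

2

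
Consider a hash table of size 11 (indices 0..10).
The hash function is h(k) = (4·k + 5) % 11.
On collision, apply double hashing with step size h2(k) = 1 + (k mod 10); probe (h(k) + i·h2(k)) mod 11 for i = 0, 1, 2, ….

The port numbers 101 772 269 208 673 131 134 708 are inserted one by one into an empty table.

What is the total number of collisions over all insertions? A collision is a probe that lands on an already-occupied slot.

9

101 hashes to 2; slot 2 is free => place at 2.
772 hashes to 2, h2=3; 2 taken => place at 5.
269 hashes to 3; slot 3 is free => place at 3.
208 hashes to 1; slot 1 is free => place at 1.
673 hashes to 2, h2=4; 2 taken => place at 6.
131 hashes to 1, h2=2; 1,3,5 taken => place at 7.
134 hashes to 2, h2=5; 2,7,1,6 taken => place at 0.
708 hashes to 10; slot 10 is free => place at 10.
Table: [134, 208, 101, 269, ∅, 772, 673, 131, ∅, ∅, 708]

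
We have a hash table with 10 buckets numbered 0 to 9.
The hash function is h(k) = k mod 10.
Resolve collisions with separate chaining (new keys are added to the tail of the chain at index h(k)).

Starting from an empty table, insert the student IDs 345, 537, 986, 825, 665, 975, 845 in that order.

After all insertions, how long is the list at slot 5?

5

Insert 345: h=5, bucket 5 empty -> new chain.
Insert 537: h=7, bucket 7 empty -> new chain.
Insert 986: h=6, bucket 6 empty -> new chain.
Insert 825: h=5, bucket 5 nonempty -> append to chain.
Insert 665: h=5, bucket 5 nonempty -> append to chain.
Insert 975: h=5, bucket 5 nonempty -> append to chain.
Insert 845: h=5, bucket 5 nonempty -> append to chain.
Final buckets:
0: —
1: —
2: —
3: —
4: —
5: 345 -> 825 -> 665 -> 975 -> 845
6: 986
7: 537
8: —
9: —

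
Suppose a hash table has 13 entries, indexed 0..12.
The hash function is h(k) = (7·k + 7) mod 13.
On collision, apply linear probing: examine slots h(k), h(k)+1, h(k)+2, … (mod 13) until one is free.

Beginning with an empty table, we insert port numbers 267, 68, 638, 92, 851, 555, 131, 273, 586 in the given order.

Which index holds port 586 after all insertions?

8

267 hashes to 4; slot 4 is free -> place at 4.
68 hashes to 2; slot 2 is free -> place at 2.
638 hashes to 1; slot 1 is free -> place at 1.
92 hashes to 1; 1,2 taken -> place at 3.
851 hashes to 10; slot 10 is free -> place at 10.
555 hashes to 5; slot 5 is free -> place at 5.
131 hashes to 1; 1,2,3,4,5 taken -> place at 6.
273 hashes to 7; slot 7 is free -> place at 7.
586 hashes to 1; 1,2,3,4,5,6,7 taken -> place at 8.
Table: [_, 638, 68, 92, 267, 555, 131, 273, 586, _, 851, _, _]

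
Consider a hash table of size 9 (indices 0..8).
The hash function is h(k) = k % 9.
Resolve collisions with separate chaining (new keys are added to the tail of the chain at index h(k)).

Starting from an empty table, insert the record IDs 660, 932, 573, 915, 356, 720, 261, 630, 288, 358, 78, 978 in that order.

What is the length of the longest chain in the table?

660 → bucket 3
932 → bucket 5
573 → bucket 6
915 → bucket 6 (collision)
356 → bucket 5 (collision)
720 → bucket 0
261 → bucket 0 (collision)
630 → bucket 0 (collision)
288 → bucket 0 (collision)
358 → bucket 7
78 → bucket 6 (collision)
978 → bucket 6 (collision)
Final buckets:
0: 720 -> 261 -> 630 -> 288
1: —
2: —
3: 660
4: —
5: 932 -> 356
6: 573 -> 915 -> 78 -> 978
7: 358
8: —

4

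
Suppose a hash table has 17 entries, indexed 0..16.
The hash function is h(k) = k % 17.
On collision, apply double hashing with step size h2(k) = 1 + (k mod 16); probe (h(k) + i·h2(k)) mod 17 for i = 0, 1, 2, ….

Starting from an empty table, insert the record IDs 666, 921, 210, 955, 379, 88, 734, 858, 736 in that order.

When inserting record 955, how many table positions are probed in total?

2

666: h=3 => slot 3
921: h=3, h2=10, probe 3,13 => slot 13
210: h=6 => slot 6
955: h=3, h2=12, probe 3,15 => slot 15
379: h=5 => slot 5
88: h=3, h2=9, probe 3,12 => slot 12
734: h=3, h2=15, probe 3,1 => slot 1
858: h=8 => slot 8
736: h=5, h2=1, probe 5,6,7 => slot 7
Table: [_, 734, _, 666, _, 379, 210, 736, 858, _, _, _, 88, 921, _, 955, _]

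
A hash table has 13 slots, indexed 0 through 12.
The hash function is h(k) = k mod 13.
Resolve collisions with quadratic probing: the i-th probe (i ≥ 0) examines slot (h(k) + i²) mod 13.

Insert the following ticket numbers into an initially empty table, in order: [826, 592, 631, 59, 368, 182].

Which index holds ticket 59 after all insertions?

826 hashes to 7; slot 7 is free => place at 7.
592 hashes to 7; 7 taken => place at 8.
631 hashes to 7; 7,8 taken => place at 11.
59 hashes to 7; 7,8,11 taken => place at 3.
368 hashes to 4; slot 4 is free => place at 4.
182 hashes to 0; slot 0 is free => place at 0.
Table: [182, -, -, 59, 368, -, -, 826, 592, -, -, 631, -]

3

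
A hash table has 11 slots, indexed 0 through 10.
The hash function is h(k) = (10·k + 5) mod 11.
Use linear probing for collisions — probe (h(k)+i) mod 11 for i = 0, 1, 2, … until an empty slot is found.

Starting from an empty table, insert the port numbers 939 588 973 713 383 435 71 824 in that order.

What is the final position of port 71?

939 hashes to 1; slot 1 is free => place at 1.
588 hashes to 0; slot 0 is free => place at 0.
973 hashes to 0; 0,1 taken => place at 2.
713 hashes to 7; slot 7 is free => place at 7.
383 hashes to 7; 7 taken => place at 8.
435 hashes to 10; slot 10 is free => place at 10.
71 hashes to 0; 0,1,2 taken => place at 3.
824 hashes to 6; slot 6 is free => place at 6.
Table: [588, 939, 973, 71, —, —, 824, 713, 383, —, 435]

3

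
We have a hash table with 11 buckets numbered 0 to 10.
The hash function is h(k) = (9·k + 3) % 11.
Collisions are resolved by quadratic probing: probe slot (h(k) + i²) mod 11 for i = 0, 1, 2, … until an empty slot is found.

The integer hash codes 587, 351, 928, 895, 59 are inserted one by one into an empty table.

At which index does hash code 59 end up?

587: h=6 -> slot 6
351: h=5 -> slot 5
928: h=6, probe 6,7 -> slot 7
895: h=6, probe 6,7,10 -> slot 10
59: h=6, probe 6,7,10,4 -> slot 4
Table: [., ., ., ., 59, 351, 587, 928, ., ., 895]

4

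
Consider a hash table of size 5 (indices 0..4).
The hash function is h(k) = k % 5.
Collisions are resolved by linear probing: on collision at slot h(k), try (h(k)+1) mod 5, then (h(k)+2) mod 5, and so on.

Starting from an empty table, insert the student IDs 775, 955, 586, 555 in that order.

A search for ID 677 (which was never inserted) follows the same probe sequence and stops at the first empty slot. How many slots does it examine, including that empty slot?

775 hashes to 0; slot 0 is free → place at 0.
955 hashes to 0; 0 taken → place at 1.
586 hashes to 1; 1 taken → place at 2.
555 hashes to 0; 0,1,2 taken → place at 3.
Table: [775, 955, 586, 555, ∅]
Lookup 677: h=2, probe 2,3,4 → slot 4 empty, not found.

3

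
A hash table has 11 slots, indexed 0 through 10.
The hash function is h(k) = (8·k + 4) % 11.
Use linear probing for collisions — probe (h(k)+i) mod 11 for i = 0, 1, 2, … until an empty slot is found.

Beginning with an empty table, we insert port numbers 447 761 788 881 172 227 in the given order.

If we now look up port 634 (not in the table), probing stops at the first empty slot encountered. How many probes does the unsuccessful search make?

Insert 447: h=5, slot 5 empty -> index 5.
Insert 761: h=9, slot 9 empty -> index 9.
Insert 788: h=5, slot 5 occupied -> index 6.
Insert 881: h=1, slot 1 empty -> index 1.
Insert 172: h=5, slots 5,6 occupied -> index 7.
Insert 227: h=5, slots 5,6,7 occupied -> index 8.
Table: [-, 881, -, -, -, 447, 788, 172, 227, 761, -]
Lookup 634: h=5, probe 5,6,7,8,9,10 → slot 10 empty, not found.

6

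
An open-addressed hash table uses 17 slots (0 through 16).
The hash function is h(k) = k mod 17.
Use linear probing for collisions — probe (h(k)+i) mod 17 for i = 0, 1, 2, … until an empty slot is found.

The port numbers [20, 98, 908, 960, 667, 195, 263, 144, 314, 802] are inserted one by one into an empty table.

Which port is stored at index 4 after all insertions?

667

20 hashes to 3; slot 3 is free -> place at 3.
98 hashes to 13; slot 13 is free -> place at 13.
908 hashes to 7; slot 7 is free -> place at 7.
960 hashes to 8; slot 8 is free -> place at 8.
667 hashes to 4; slot 4 is free -> place at 4.
195 hashes to 8; 8 taken -> place at 9.
263 hashes to 8; 8,9 taken -> place at 10.
144 hashes to 8; 8,9,10 taken -> place at 11.
314 hashes to 8; 8,9,10,11 taken -> place at 12.
802 hashes to 3; 3,4 taken -> place at 5.
Table: [∅, ∅, ∅, 20, 667, 802, ∅, 908, 960, 195, 263, 144, 314, 98, ∅, ∅, ∅]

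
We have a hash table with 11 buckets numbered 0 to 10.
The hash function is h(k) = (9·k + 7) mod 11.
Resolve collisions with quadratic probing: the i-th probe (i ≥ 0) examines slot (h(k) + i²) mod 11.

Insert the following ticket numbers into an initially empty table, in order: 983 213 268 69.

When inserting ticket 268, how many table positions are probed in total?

983: h=10 => slot 10
213: h=10, probe 10,0 => slot 0
268: h=10, probe 10,0,3 => slot 3
69: h=1 => slot 1
Table: [213, 69, ∅, 268, ∅, ∅, ∅, ∅, ∅, ∅, 983]

3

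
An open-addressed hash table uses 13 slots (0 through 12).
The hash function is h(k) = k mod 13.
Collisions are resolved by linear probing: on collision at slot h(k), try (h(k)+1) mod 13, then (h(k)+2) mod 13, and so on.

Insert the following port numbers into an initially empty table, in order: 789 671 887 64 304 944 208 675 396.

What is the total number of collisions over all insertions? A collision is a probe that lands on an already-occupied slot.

Insert 789: h=9, slot 9 empty -> index 9.
Insert 671: h=8, slot 8 empty -> index 8.
Insert 887: h=3, slot 3 empty -> index 3.
Insert 64: h=12, slot 12 empty -> index 12.
Insert 304: h=5, slot 5 empty -> index 5.
Insert 944: h=8, slots 8,9 occupied -> index 10.
Insert 208: h=0, slot 0 empty -> index 0.
Insert 675: h=12, slots 12,0 occupied -> index 1.
Insert 396: h=6, slot 6 empty -> index 6.
Table: [208, 675, —, 887, —, 304, 396, —, 671, 789, 944, —, 64]

4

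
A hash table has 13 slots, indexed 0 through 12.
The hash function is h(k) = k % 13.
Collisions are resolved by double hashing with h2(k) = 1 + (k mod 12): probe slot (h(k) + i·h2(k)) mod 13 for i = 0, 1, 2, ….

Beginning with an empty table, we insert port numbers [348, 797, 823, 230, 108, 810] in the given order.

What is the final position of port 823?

348: h=10 -> slot 10
797: h=4 -> slot 4
823: h=4, h2=8, probe 4,12 -> slot 12
230: h=9 -> slot 9
108: h=4, h2=1, probe 4,5 -> slot 5
810: h=4, h2=7, probe 4,11 -> slot 11
Table: [_, _, _, _, 797, 108, _, _, _, 230, 348, 810, 823]

12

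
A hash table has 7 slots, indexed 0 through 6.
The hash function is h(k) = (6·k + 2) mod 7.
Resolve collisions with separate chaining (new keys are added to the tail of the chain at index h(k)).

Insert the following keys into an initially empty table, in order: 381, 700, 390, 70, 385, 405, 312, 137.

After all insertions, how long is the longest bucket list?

381 → bucket 6
700 → bucket 2
390 → bucket 4
70 → bucket 2 (collision)
385 → bucket 2 (collision)
405 → bucket 3
312 → bucket 5
137 → bucket 5 (collision)
Final buckets:
0: ∅
1: ∅
2: 700 -> 70 -> 385
3: 405
4: 390
5: 312 -> 137
6: 381

3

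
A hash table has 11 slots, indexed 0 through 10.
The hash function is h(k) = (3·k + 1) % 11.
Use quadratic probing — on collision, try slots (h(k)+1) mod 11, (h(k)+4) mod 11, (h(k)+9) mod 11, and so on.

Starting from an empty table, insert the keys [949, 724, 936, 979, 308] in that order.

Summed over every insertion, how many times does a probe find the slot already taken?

Insert 949: h=10, slot 10 empty → index 10.
Insert 724: h=6, slot 6 empty → index 6.
Insert 936: h=4, slot 4 empty → index 4.
Insert 979: h=1, slot 1 empty → index 1.
Insert 308: h=1, slot 1 occupied → index 2.
Table: [., 979, 308, ., 936, ., 724, ., ., ., 949]

1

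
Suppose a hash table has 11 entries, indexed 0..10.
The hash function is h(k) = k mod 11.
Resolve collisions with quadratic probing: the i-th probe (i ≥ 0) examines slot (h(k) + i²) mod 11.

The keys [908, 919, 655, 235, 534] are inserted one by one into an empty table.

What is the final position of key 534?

0

Insert 908: h=6, slot 6 empty -> index 6.
Insert 919: h=6, slot 6 occupied -> index 7.
Insert 655: h=6, slots 6,7 occupied -> index 10.
Insert 235: h=4, slot 4 empty -> index 4.
Insert 534: h=6, slots 6,7,10,4 occupied -> index 0.
Table: [534, -, -, -, 235, -, 908, 919, -, -, 655]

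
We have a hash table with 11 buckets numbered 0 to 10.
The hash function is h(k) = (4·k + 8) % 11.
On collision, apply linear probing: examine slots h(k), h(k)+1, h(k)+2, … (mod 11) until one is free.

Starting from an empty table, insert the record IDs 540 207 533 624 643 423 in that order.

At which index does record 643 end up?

540 hashes to 1; slot 1 is free → place at 1.
207 hashes to 0; slot 0 is free → place at 0.
533 hashes to 6; slot 6 is free → place at 6.
624 hashes to 7; slot 7 is free → place at 7.
643 hashes to 6; 6,7 taken → place at 8.
423 hashes to 6; 6,7,8 taken → place at 9.
Table: [207, 540, -, -, -, -, 533, 624, 643, 423, -]

8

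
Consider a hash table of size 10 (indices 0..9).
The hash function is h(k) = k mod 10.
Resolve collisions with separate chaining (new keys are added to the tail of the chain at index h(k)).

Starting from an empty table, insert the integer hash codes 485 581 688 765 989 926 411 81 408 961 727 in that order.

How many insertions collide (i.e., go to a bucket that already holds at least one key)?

Insert 485: h=5, bucket 5 empty -> new chain.
Insert 581: h=1, bucket 1 empty -> new chain.
Insert 688: h=8, bucket 8 empty -> new chain.
Insert 765: h=5, bucket 5 nonempty -> append to chain.
Insert 989: h=9, bucket 9 empty -> new chain.
Insert 926: h=6, bucket 6 empty -> new chain.
Insert 411: h=1, bucket 1 nonempty -> append to chain.
Insert 81: h=1, bucket 1 nonempty -> append to chain.
Insert 408: h=8, bucket 8 nonempty -> append to chain.
Insert 961: h=1, bucket 1 nonempty -> append to chain.
Insert 727: h=7, bucket 7 empty -> new chain.
Final buckets:
0: -
1: 581 -> 411 -> 81 -> 961
2: -
3: -
4: -
5: 485 -> 765
6: 926
7: 727
8: 688 -> 408
9: 989

5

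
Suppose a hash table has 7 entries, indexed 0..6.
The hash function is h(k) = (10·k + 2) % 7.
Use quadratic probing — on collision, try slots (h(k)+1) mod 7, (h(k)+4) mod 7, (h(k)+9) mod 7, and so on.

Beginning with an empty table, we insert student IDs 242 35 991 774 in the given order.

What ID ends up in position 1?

991

Insert 242: h=0, slot 0 empty -> index 0.
Insert 35: h=2, slot 2 empty -> index 2.
Insert 991: h=0, slot 0 occupied -> index 1.
Insert 774: h=0, slots 0,1 occupied -> index 4.
Table: [242, 991, 35, _, 774, _, _]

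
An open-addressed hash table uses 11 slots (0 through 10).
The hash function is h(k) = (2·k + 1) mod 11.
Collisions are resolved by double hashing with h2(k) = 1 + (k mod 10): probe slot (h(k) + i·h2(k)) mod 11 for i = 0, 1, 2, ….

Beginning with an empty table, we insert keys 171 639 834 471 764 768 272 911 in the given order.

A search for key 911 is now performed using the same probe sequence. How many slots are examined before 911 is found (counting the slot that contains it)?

3

171: h=2 -> slot 2
639: h=3 -> slot 3
834: h=8 -> slot 8
471: h=8, h2=2, probe 8,10 -> slot 10
764: h=0 -> slot 0
768: h=8, h2=9, probe 8,6 -> slot 6
272: h=6, h2=3, probe 6,9 -> slot 9
911: h=8, h2=2, probe 8,10,1 -> slot 1
Table: [764, 911, 171, 639, _, _, 768, _, 834, 272, 471]
Lookup 911: h=8, h2=2, probe 8,10,1 → found at 1.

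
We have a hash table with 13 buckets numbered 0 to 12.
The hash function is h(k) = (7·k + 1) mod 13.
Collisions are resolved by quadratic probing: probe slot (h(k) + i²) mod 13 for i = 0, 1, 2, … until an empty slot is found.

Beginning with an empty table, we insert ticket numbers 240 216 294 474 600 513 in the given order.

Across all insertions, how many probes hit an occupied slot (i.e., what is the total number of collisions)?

6

240 hashes to 4; slot 4 is free => place at 4.
216 hashes to 5; slot 5 is free => place at 5.
294 hashes to 5; 5 taken => place at 6.
474 hashes to 4; 4,5 taken => place at 8.
600 hashes to 2; slot 2 is free => place at 2.
513 hashes to 4; 4,5,8 taken => place at 0.
Table: [513, _, 600, _, 240, 216, 294, _, 474, _, _, _, _]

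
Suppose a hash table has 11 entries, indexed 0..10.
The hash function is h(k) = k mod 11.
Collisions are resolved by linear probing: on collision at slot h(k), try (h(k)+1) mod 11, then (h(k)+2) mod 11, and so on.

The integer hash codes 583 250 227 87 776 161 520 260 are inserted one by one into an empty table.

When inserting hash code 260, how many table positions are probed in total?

6

583 hashes to 0; slot 0 is free → place at 0.
250 hashes to 8; slot 8 is free → place at 8.
227 hashes to 7; slot 7 is free → place at 7.
87 hashes to 10; slot 10 is free → place at 10.
776 hashes to 6; slot 6 is free → place at 6.
161 hashes to 7; 7,8 taken → place at 9.
520 hashes to 3; slot 3 is free → place at 3.
260 hashes to 7; 7,8,9,10,0 taken → place at 1.
Table: [583, 260, -, 520, -, -, 776, 227, 250, 161, 87]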